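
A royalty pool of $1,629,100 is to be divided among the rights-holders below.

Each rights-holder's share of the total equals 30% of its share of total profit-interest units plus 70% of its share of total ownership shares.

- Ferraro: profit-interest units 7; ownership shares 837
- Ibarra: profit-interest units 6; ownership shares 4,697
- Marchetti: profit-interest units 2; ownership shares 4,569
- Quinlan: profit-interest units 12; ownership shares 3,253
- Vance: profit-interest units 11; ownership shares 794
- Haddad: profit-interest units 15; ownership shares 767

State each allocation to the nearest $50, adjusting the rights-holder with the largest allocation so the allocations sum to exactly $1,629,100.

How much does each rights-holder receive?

Profit-interest units total 53; ownership shares total 14,917.
Combined weights (30% profit-interest units + 70% ownership shares): Ferraro 0.0789; Ibarra 0.2544; Marchetti 0.2257; Quinlan 0.2206; Vance 0.0995; Haddad 0.1209.
Raw shares: Ferraro 128,535.95; Ibarra 414,402.66; Marchetti 367,732.08; Quinlan 359,340.14; Vance 162,133.98; Haddad 196,955.18.
At nearest $50: Ferraro $128,550; Ibarra $414,400; Marchetti $367,750; Quinlan $359,350; Vance $162,150; Haddad $196,950. Sum = $1,629,150.
Difference $1,629,100 − $1,629,150 = −$50 applied to largest allocation (Ibarra): Ibarra becomes $414,350.

Ferraro: $128,550 · Ibarra: $414,350 · Marchetti: $367,750 · Quinlan: $359,350 · Vance: $162,150 · Haddad: $196,950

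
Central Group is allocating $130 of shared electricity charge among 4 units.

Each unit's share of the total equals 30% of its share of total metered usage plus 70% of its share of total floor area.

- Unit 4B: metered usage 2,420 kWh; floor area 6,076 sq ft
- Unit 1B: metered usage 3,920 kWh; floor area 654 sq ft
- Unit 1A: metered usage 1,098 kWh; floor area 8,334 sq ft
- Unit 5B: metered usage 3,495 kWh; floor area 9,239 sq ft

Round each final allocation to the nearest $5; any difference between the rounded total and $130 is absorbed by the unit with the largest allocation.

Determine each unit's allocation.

Totals — metered usage 10,933, floor area 24,303.
Blended shares (30% metered usage + 70% floor area): Unit 4B 0.2414; Unit 1B 0.1264; Unit 1A 0.2702; Unit 5B 0.3620.
Pro-rata amounts: Unit 4B 31.38; Unit 1B 16.43; Unit 1A 35.12; Unit 5B 47.06.
Rounded to nearest $5: Unit 4B $30; Unit 1B $15; Unit 1A $35; Unit 5B $45. Sum = $125.
Difference $130 − $125 = +$5 applied to largest allocation (Unit 5B): Unit 5B becomes $50.

Unit 4B: $30 · Unit 1B: $15 · Unit 1A: $35 · Unit 5B: $50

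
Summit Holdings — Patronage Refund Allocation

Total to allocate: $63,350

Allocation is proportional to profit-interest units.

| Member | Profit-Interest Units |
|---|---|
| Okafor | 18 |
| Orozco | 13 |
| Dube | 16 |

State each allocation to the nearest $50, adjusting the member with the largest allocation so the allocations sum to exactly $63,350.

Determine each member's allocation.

Okafor: $24,300 · Orozco: $17,500 · Dube: $21,550

Combined profit-interest units = 47.
Pro-rata amounts: Okafor 18/47 × $63,350 = 24,261.70; Orozco 13/47 × $63,350 = 17,522.34; Dube 16/47 × $63,350 = 21,565.96.
At nearest $50: Okafor $24,250; Orozco $17,500; Dube $21,550. Sum = $63,300.
Difference $63,350 − $63,300 = +$50 applied to largest allocation (Okafor): Okafor becomes $24,300.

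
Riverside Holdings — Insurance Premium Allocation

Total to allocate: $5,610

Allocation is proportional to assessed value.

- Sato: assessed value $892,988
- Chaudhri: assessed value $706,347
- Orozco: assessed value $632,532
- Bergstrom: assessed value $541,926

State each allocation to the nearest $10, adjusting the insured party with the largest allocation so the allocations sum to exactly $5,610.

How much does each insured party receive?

Sato: $1,800; Chaudhri: $1,430; Orozco: $1,280; Bergstrom: $1,100

Assessed value total: 2,773,793.
Raw shares: Sato 892,988/2,773,793 × $5,610 = 1,806.07; Chaudhri 706,347/2,773,793 × $5,610 = 1,428.59; Orozco 632,532/2,773,793 × $5,610 = 1,279.30; Bergstrom 541,926/2,773,793 × $5,610 = 1,096.05.
After rounding ($10): Sato $1,810; Chaudhri $1,430; Orozco $1,280; Bergstrom $1,100. Sum = $5,620.
Difference $5,610 − $5,620 = −$10 applied to largest allocation (Sato): Sato becomes $1,800.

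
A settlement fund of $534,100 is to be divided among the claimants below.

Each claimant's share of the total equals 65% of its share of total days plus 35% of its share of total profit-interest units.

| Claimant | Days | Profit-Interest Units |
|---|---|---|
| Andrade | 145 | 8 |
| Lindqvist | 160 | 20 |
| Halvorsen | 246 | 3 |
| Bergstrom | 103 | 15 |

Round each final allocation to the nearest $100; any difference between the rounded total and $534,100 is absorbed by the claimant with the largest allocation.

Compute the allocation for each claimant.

Days total 654; profit-interest units total 46.
Composite weights (65% days + 35% profit-interest units): Andrade 0.2050; Lindqvist 0.3112; Halvorsen 0.2673; Bergstrom 0.2165.
Proportional shares: Andrade 109,481.27; Lindqvist 166,209.42; Halvorsen 142,776.41; Bergstrom 115,632.90.
Rounded to nearest $100: Andrade $109,500; Lindqvist $166,200; Halvorsen $142,800; Bergstrom $115,600. Sum = $534,100.
No rounding difference to absorb.

Andrade: $109,500 · Lindqvist: $166,200 · Halvorsen: $142,800 · Bergstrom: $115,600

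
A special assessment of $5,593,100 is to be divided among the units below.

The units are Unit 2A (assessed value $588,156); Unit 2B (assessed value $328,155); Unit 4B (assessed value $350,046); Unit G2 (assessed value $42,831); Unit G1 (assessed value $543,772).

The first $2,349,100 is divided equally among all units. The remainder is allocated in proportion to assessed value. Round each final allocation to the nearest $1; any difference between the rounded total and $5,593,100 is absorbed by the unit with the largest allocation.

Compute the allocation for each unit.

$2,349,100 shared equally gives $469,820 per unit.
Remainder $3,244,000 by assessed value (total 1,852,960): Unit 2A 1,029,691.99 → $1,029,692; Unit 2B 574,505.02 → $574,505; Unit 4B 612,829.86 → $612,830; Unit G2 74,984.76 → $74,985; Unit G1 951,988.37 → $951,988.
Totals: Unit 2A $469,820 + $1,029,692 = $1,499,512; Unit 2B $469,820 + $574,505 = $1,044,325; Unit 4B $469,820 + $612,830 = $1,082,650; Unit G2 $469,820 + $74,985 = $544,805; Unit G1 $469,820 + $951,988 = $1,421,808.

Unit 2A: $1,499,512 | Unit 2B: $1,044,325 | Unit 4B: $1,082,650 | Unit G2: $544,805 | Unit G1: $1,421,808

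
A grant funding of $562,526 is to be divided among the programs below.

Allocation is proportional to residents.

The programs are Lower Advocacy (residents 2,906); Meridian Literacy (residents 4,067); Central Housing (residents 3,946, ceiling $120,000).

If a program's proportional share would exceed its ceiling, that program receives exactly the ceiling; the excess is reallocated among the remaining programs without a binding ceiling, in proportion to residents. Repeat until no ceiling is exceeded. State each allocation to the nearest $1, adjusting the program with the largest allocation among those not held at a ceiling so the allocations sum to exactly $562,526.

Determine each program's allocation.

Combined residents = 10,919.
Pro-rata shares before constraints: Lower Advocacy 149,711.56; Meridian Literacy 209,524.06; Central Housing 203,290.37.
Cap binds for Central Housing ($120,000); residual $442,526 reallocated over remaining residents 6,973.
Remaining shares: Lower Advocacy 184,422.85 → $184,423; Meridian Literacy 258,103.15 → $258,103.

Lower Advocacy: $184,423 · Meridian Literacy: $258,103 · Central Housing: $120,000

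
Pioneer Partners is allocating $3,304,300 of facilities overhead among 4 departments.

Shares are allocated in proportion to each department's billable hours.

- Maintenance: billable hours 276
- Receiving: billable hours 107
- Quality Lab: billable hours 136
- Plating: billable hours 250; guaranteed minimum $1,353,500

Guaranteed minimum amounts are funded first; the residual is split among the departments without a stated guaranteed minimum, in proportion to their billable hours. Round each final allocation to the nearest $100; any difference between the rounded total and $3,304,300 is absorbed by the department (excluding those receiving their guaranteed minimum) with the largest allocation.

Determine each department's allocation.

Maintenance: $1,037,400 · Receiving: $402,200 · Quality Lab: $511,200 · Plating: $1,353,500

Fund the minimums — Plating $1,353,500. Remaining pool $1,950,800.
Remaining pool split over remaining billable hours 519: Maintenance 1,037,419.65 → $1,037,400; Receiving 402,188.05 → $402,200; Quality Lab 511,192.29 → $511,200.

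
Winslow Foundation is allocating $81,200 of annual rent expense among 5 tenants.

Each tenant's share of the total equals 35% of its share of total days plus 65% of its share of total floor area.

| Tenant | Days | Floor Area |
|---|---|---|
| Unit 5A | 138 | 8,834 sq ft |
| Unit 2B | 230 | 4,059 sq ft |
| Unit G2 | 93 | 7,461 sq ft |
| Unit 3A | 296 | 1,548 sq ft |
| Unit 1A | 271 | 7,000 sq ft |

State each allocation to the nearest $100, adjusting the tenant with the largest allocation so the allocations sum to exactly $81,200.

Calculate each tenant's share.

Unit 5A: $19,900; Unit 2B: $13,800; Unit G2: $16,200; Unit 3A: $11,000; Unit 1A: $20,300

Days total 1,028; floor area total 28,902.
Blended shares (35% days + 65% floor area): Unit 5A 0.2457; Unit 2B 0.1696; Unit G2 0.1995; Unit 3A 0.1356; Unit 1A 0.2497.
Raw shares: Unit 5A 19,947.53; Unit 2B 13,770.99; Unit G2 16,196.13; Unit 3A 11,010.10; Unit 1A 20,275.24.
After rounding ($100): Unit 5A $19,900; Unit 2B $13,800; Unit G2 $16,200; Unit 3A $11,000; Unit 1A $20,300. Sum = $81,200.
No rounding difference to absorb.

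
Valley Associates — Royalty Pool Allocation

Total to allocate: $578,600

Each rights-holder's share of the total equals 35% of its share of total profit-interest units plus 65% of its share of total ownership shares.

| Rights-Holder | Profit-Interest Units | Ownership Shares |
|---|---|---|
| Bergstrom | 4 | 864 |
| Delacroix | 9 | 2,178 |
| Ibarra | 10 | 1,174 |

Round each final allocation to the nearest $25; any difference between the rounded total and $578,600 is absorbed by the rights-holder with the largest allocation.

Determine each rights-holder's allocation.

Totals — profit-interest units 23, ownership shares 4,216.
Blended shares (35% profit-interest units + 65% ownership shares): Bergstrom 0.1941; Delacroix 0.4727; Ibarra 0.3332.
Unrounded shares: Bergstrom 112,292.60; Delacroix 273,532.42; Ibarra 192,774.98.
After rounding ($25): Bergstrom $112,300; Delacroix $273,525; Ibarra $192,775. Sum = $578,600.
Sum already equals the total — no adjustment.

Bergstrom: $112,300 · Delacroix: $273,525 · Ibarra: $192,775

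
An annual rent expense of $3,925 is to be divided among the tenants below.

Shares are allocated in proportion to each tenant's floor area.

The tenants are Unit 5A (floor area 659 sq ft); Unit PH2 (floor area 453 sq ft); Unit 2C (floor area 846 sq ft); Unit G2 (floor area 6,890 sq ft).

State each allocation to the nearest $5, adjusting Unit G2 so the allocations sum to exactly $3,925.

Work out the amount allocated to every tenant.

Unit 5A: $290; Unit PH2: $200; Unit 2C: $375; Unit G2: $3,060

Combined floor area = 8,848.
Proportional shares: Unit 5A 659/8,848 × $3,925 = 292.33; Unit PH2 453/8,848 × $3,925 = 200.95; Unit 2C 846/8,848 × $3,925 = 375.29; Unit G2 6,890/8,848 × $3,925 = 3,056.43.
After rounding ($5): Unit 5A $290; Unit PH2 $200; Unit 2C $375; Unit G2 $3,055. Sum = $3,920.
Difference $3,925 − $3,920 = +$5 applied to Unit G2: Unit G2 becomes $3,060.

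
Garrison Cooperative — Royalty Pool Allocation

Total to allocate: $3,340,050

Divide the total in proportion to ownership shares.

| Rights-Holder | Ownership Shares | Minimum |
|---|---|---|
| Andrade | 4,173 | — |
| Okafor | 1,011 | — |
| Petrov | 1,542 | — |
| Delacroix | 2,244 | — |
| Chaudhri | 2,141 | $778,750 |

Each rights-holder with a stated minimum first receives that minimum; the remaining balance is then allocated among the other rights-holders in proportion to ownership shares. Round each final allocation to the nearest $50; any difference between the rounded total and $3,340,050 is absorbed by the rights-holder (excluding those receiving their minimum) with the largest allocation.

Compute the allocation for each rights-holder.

Andrade: $1,191,550; Okafor: $288,700; Petrov: $440,300; Delacroix: $640,750; Chaudhri: $778,750

Fund the minimums — Chaudhri $778,750. Remaining pool $2,561,300.
Remaining pool split over remaining ownership shares 8,970: Andrade 1,191,561.30 → $1,191,550; Okafor 288,681.64 → $288,700; Petrov 440,303.75 → $440,300; Delacroix 640,753.31 → $640,750.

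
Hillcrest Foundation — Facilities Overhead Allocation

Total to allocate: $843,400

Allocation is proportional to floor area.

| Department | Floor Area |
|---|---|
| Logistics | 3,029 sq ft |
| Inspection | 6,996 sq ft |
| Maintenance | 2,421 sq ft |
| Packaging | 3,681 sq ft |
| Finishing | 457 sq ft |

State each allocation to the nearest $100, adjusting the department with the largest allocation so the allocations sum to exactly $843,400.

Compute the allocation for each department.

Floor area total: 16,584.
Pro-rata amounts: Logistics 3,029/16,584 × $843,400 = 154,043.57; Inspection 6,996/16,584 × $843,400 = 355,790.30; Maintenance 2,421/16,584 × $843,400 = 123,122.97; Packaging 3,681/16,584 × $843,400 = 187,201.85; Finishing 457/16,584 × $843,400 = 23,241.30.
Rounded to nearest $100: Logistics $154,000; Inspection $355,800; Maintenance $123,100; Packaging $187,200; Finishing $23,200. Sum = $843,300.
Difference $843,400 − $843,300 = +$100 applied to largest allocation (Inspection): Inspection becomes $355,900.

Logistics: $154,000; Inspection: $355,900; Maintenance: $123,100; Packaging: $187,200; Finishing: $23,200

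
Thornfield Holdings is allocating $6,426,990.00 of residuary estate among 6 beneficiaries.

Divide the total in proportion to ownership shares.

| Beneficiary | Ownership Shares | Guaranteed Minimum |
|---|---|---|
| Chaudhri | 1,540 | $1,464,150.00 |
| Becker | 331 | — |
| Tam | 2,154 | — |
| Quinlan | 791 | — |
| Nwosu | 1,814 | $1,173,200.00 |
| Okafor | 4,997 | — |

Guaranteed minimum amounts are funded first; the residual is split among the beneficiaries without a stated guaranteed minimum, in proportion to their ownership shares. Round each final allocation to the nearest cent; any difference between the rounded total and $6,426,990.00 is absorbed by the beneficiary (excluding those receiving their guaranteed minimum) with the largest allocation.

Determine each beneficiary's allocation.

Chaudhri: $1,464,150.00 · Becker: $151,622.25 · Tam: $986,689.78 · Quinlan: $362,335.94 · Nwosu: $1,173,200.00 · Okafor: $2,288,992.03

Guaranteed amounts: Chaudhri $1,464,150.00; Nwosu $1,173,200.00. Balance $3,789,640.00.
Balance split over remaining ownership shares 8,273: Becker 151,622.2459 → $151,622.25; Tam 986,689.7812 → $986,689.78; Quinlan 362,335.9410 → $362,335.94; Okafor 2,288,992.0319 → $2,288,992.03.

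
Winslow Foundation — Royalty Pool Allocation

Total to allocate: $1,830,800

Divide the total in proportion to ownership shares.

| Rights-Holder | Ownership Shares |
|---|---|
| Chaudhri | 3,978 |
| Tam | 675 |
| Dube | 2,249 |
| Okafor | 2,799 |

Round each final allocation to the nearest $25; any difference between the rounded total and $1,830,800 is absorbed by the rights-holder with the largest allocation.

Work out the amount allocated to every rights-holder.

Chaudhri: $750,725; Tam: $127,400; Dube: $424,450; Okafor: $528,225

Sum of ownership shares: 9,701.
Unrounded shares: Chaudhri 3,978/9,701 × $1,830,800 = 750,739.35; Tam 675/9,701 × $1,830,800 = 127,387.90; Dube 2,249/9,701 × $1,830,800 = 424,437.60; Okafor 2,799/9,701 × $1,830,800 = 528,235.15.
After rounding ($25): Chaudhri $750,750; Tam $127,400; Dube $424,450; Okafor $528,225. Sum = $1,830,825.
Difference $1,830,800 − $1,830,825 = −$25 applied to largest allocation (Chaudhri): Chaudhri becomes $750,725.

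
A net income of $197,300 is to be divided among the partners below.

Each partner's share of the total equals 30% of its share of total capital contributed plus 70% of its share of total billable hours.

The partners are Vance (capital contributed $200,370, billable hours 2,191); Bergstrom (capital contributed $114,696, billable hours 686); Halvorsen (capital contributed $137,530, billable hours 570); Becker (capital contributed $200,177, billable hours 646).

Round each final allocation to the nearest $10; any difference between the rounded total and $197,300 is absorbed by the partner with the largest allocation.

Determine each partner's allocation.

Capital contributed total 652,773; billable hours total 4,093.
Composite weights (30% capital contributed + 70% billable hours): Vance 0.4668; Bergstrom 0.1700; Halvorsen 0.1607; Becker 0.2025.
Unrounded shares: Vance 92,099.35; Bergstrom 33,547.71; Halvorsen 31,703.99; Becker 39,948.95.
At nearest $10: Vance $92,100; Bergstrom $33,550; Halvorsen $31,700; Becker $39,950. Sum = $197,300.
Sum already equals the total — no adjustment.

Vance: $92,100 · Bergstrom: $33,550 · Halvorsen: $31,700 · Becker: $39,950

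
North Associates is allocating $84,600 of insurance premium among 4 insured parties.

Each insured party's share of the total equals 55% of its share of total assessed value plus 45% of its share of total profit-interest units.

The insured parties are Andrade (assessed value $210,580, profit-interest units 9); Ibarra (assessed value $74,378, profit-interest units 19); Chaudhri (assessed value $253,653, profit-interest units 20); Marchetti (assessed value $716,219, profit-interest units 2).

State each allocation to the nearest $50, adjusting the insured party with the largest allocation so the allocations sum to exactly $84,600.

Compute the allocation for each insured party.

Totals — assessed value 1,254,830, profit-interest units 50.
Composite weights (55% assessed value + 45% profit-interest units): Andrade 0.1733; Ibarra 0.2036; Chaudhri 0.2912; Marchetti 0.3319.
Proportional shares: Andrade 14,661.06; Ibarra 17,224.59; Chaudhri 24,633.64; Marchetti 28,080.72.
After rounding ($50): Andrade $14,650; Ibarra $17,200; Chaudhri $24,650; Marchetti $28,100. Sum = $84,600.
No rounding difference to absorb.

Andrade: $14,650; Ibarra: $17,200; Chaudhri: $24,650; Marchetti: $28,100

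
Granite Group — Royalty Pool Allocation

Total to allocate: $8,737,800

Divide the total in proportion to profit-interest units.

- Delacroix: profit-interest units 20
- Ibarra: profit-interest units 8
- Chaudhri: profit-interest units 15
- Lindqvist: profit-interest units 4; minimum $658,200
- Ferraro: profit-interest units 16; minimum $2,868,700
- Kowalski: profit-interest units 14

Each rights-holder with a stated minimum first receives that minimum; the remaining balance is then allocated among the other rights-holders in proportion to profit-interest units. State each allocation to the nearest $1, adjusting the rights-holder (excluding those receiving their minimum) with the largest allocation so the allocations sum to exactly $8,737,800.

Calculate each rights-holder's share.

Guaranteed amounts: Lindqvist $658,200; Ferraro $2,868,700. Residual $5,210,900.
Residual split over remaining profit-interest units 57: Delacroix 1,828,385.96 → $1,828,386; Ibarra 731,354.39 → $731,354; Chaudhri 1,371,289.47 → $1,371,289; Kowalski 1,279,870.18 → $1,279,870.
Rounding difference +$1 applied to Delacroix → $1,828,387.

Delacroix: $1,828,387 · Ibarra: $731,354 · Chaudhri: $1,371,289 · Lindqvist: $658,200 · Ferraro: $2,868,700 · Kowalski: $1,279,870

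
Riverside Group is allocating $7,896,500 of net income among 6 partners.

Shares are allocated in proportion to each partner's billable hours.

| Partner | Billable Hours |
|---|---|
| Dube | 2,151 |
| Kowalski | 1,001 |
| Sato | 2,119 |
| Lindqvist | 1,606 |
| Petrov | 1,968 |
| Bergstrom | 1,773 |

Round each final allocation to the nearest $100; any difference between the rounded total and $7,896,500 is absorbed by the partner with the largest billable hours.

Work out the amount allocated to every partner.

Dube: $1,599,600 | Kowalski: $744,400 | Sato: $1,575,900 | Lindqvist: $1,194,400 | Petrov: $1,463,600 | Bergstrom: $1,318,600

Combined billable hours = 10,618.
Unrounded shares: Dube 2,151/10,618 × $7,896,500 = 1,599,677.10; Kowalski 1,001/10,618 × $7,896,500 = 744,433.65; Sato 2,119/10,618 × $7,896,500 = 1,575,879.03; Lindqvist 1,606/10,618 × $7,896,500 = 1,194,366.08; Petrov 1,968/10,618 × $7,896,500 = 1,463,581.84; Bergstrom 1,773/10,618 × $7,896,500 = 1,318,562.30.
After rounding ($100): Dube $1,599,700; Kowalski $744,400; Sato $1,575,900; Lindqvist $1,194,400; Petrov $1,463,600; Bergstrom $1,318,600. Sum = $7,896,600.
Difference $7,896,500 − $7,896,600 = −$100 applied to largest billable hours (Dube): Dube becomes $1,599,600.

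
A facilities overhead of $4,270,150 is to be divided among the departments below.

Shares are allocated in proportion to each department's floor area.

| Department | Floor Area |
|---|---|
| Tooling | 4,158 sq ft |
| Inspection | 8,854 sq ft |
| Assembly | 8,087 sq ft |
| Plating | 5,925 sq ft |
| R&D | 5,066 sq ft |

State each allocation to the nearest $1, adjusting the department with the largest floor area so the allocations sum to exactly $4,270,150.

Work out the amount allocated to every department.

Tooling: $553,296 | Inspection: $1,178,184 | Assembly: $1,076,120 | Plating: $788,428 | R&D: $674,122

Sum of floor area: 32,090.
Unrounded shares: Tooling 4,158/32,090 × $4,270,150 = 553,296.47; Inspection 8,854/32,090 × $4,270,150 = 1,178,183.49; Assembly 8,087/32,090 × $4,270,150 = 1,076,120.38; Plating 5,925/32,090 × $4,270,150 = 788,427.51; R&D 5,066/32,090 × $4,270,150 = 674,122.15.
Rounded to nearest $1: Tooling $553,296; Inspection $1,178,183; Assembly $1,076,120; Plating $788,428; R&D $674,122. Sum = $4,270,149.
Difference $4,270,150 − $4,270,149 = +$1 applied to largest floor area (Inspection): Inspection becomes $1,178,184.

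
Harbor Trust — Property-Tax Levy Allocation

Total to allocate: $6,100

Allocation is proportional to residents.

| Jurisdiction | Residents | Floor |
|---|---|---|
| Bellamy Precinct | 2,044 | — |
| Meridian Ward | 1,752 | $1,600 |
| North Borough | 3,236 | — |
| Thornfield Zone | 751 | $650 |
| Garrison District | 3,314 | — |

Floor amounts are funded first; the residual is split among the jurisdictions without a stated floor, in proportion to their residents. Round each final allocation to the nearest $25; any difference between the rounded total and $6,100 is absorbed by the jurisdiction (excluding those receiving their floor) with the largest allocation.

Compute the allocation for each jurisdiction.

Minimums first: Meridian Ward $1,600; Thornfield Zone $650. Balance $3,850.
Balance split over remaining residents 8,594: Bellamy Precinct 915.69 → $925; North Borough 1,449.69 → $1,450; Garrison District 1,484.63 → $1,475.

Bellamy Precinct: $925; Meridian Ward: $1,600; North Borough: $1,450; Thornfield Zone: $650; Garrison District: $1,475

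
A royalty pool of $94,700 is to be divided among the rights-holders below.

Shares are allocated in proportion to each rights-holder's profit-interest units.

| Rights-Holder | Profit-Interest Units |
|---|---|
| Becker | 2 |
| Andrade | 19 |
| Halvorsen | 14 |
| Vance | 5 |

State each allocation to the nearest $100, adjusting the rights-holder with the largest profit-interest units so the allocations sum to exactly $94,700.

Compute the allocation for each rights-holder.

Becker: $4,700; Andrade: $45,100; Halvorsen: $33,100; Vance: $11,800

Combined profit-interest units = 40.
Proportional shares: Becker 2/40 × $94,700 = 4,735.00; Andrade 19/40 × $94,700 = 44,982.50; Halvorsen 14/40 × $94,700 = 33,145.00; Vance 5/40 × $94,700 = 11,837.50.
At nearest $100: Becker $4,700; Andrade $45,000; Halvorsen $33,100; Vance $11,800. Sum = $94,600.
Difference $94,700 − $94,600 = +$100 applied to largest profit-interest units (Andrade): Andrade becomes $45,100.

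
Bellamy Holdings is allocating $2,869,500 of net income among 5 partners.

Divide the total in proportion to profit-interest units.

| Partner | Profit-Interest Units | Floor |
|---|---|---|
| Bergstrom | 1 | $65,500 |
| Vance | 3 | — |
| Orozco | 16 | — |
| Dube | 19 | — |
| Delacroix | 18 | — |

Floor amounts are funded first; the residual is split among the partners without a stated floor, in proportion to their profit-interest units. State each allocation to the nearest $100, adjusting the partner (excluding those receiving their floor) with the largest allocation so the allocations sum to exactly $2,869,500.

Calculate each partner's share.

Bergstrom: $65,500 · Vance: $150,200 · Orozco: $801,100 · Dube: $951,400 · Delacroix: $901,300

Fund the minimums — Bergstrom $65,500. Residual $2,804,000.
Residual split over remaining profit-interest units 56: Vance 150,214.29 → $150,200; Orozco 801,142.86 → $801,100; Dube 951,357.14 → $951,400; Delacroix 901,285.71 → $901,300.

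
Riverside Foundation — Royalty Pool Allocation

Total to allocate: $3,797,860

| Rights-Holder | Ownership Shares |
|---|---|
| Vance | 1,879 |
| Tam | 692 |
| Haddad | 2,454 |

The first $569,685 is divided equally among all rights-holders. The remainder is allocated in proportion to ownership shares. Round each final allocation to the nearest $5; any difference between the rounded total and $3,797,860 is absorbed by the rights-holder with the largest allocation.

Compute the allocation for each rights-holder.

Vance: $1,397,010; Tam: $634,450; Haddad: $1,766,400

$569,685 shared equally gives $189,895 per rights-holder.
Remainder $3,228,175 by ownership shares (total 5,025): Vance 1,207,112.60 → $1,207,115; Tam 444,556.64 → $444,555; Haddad 1,576,505.76 → $1,576,505.
Totals: Vance $189,895 + $1,207,115 = $1,397,010; Tam $189,895 + $444,555 = $634,450; Haddad $189,895 + $1,576,505 = $1,766,400.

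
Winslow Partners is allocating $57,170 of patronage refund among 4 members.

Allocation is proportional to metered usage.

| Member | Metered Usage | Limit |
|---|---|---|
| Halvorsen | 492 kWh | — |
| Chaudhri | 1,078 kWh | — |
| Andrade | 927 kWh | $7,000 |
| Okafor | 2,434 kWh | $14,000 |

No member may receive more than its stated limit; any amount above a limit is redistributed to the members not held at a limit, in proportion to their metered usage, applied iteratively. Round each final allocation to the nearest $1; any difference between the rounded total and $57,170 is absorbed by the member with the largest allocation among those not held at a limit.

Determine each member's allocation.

Sum of metered usage: 4,931.
Unconstrained shares: Halvorsen 5,704.25; Chaudhri 12,498.33; Andrade 10,747.64; Okafor 28,219.79.
Capped: Andrade ($7,000), Okafor ($14,000); remaining pool $36,170 reallocated over remaining metered usage 1,570.
Remaining shares: Halvorsen 11,334.80 → $11,335; Chaudhri 24,835.20 → $24,835.

Halvorsen: $11,335 | Chaudhri: $24,835 | Andrade: $7,000 | Okafor: $14,000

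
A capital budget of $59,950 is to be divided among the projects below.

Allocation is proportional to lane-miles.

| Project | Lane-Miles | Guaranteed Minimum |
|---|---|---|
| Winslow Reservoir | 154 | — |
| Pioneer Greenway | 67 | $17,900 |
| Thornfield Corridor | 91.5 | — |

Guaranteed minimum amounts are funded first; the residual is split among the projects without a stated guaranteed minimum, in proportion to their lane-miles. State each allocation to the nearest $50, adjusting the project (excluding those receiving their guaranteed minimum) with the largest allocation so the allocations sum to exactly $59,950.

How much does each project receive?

Minimums first: Pioneer Greenway $17,900. Balance $42,050.
Balance split over remaining lane-miles 245.5: Winslow Reservoir 26,377.60 → $26,400; Thornfield Corridor 15,672.40 → $15,650.

Winslow Reservoir: $26,400 · Pioneer Greenway: $17,900 · Thornfield Corridor: $15,650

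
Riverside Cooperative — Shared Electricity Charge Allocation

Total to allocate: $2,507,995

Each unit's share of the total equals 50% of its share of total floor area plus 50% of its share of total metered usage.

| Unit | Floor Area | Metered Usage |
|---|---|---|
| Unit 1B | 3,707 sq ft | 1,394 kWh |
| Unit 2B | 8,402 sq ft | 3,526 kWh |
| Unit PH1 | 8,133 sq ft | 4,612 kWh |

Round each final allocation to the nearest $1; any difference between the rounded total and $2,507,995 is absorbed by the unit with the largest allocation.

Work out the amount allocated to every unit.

Floor area total 20,242; metered usage total 9,532.
Blended shares (50% floor area + 50% metered usage): Unit 1B 0.1647; Unit 2B 0.3925; Unit PH1 0.4428.
Unrounded shares: Unit 1B 413,039.57; Unit 2B 984,374.79; Unit PH1 1,110,580.63.
After rounding ($1): Unit 1B $413,040; Unit 2B $984,375; Unit PH1 $1,110,581. Sum = $2,507,996.
Difference $2,507,995 − $2,507,996 = −$1 applied to largest allocation (Unit PH1): Unit PH1 becomes $1,110,580.

Unit 1B: $413,040 · Unit 2B: $984,375 · Unit PH1: $1,110,580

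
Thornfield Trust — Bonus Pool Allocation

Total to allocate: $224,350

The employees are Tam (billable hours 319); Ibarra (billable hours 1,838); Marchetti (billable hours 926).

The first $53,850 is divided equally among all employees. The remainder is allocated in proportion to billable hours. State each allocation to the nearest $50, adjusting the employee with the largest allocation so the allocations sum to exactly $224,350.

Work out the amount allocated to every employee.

$53,850 shared equally gives $17,950 per employee.
Remainder $170,500 by billable hours (total 3,083): Tam 17,641.75 → $17,650; Ibarra 101,647.42 → $101,650; Marchetti 51,210.83 → $51,200.
Totals: Tam $17,950 + $17,650 = $35,600; Ibarra $17,950 + $101,650 = $119,600; Marchetti $17,950 + $51,200 = $69,150.

Tam: $35,600; Ibarra: $119,600; Marchetti: $69,150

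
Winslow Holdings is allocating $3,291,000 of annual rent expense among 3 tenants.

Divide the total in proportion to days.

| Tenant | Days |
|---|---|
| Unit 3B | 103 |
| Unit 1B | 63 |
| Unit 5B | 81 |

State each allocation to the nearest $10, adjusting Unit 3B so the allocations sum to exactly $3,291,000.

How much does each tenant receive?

Unit 3B: $1,372,370; Unit 1B: $839,400; Unit 5B: $1,079,230

Days total: 247.
Raw shares: Unit 3B 103/247 × $3,291,000 = 1,372,360.32; Unit 1B 63/247 × $3,291,000 = 839,404.86; Unit 5B 81/247 × $3,291,000 = 1,079,234.82.
At nearest $10: Unit 3B $1,372,360; Unit 1B $839,400; Unit 5B $1,079,230. Sum = $3,290,990.
Difference $3,291,000 − $3,290,990 = +$10 applied to Unit 3B: Unit 3B becomes $1,372,370.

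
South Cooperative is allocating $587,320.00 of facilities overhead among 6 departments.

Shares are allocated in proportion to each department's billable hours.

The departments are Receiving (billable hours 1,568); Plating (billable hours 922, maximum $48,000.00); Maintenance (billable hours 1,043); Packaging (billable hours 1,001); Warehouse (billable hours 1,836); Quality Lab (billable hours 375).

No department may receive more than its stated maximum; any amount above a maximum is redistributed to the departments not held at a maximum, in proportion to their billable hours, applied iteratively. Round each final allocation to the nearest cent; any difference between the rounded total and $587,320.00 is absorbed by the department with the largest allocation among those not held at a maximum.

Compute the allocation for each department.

Receiving: $145,226.47 | Plating: $48,000.00 | Maintenance: $96,601.54 | Packaging: $92,711.54 | Warehouse: $170,048.35 | Quality Lab: $34,732.10

Sum of billable hours: 6,745.
Proportional shares (ignoring caps): Receiving 136,533.3966; Plating 80,283.0304; Maintenance 90,819.0897; Packaging 87,161.9451; Warehouse 159,869.4618; Quality Lab 32,653.0764.
Held at cap: Plating ($48,000.00); residual $539,320.00 reallocated over remaining billable hours 5,823.
Remaining shares: Receiving 145,226.4743 → $145,226.47; Maintenance 96,601.5387 → $96,601.54; Packaging 92,711.5439 → $92,711.54; Warehouse 170,048.3462 → $170,048.35; Quality Lab 34,732.0969 → $34,732.10.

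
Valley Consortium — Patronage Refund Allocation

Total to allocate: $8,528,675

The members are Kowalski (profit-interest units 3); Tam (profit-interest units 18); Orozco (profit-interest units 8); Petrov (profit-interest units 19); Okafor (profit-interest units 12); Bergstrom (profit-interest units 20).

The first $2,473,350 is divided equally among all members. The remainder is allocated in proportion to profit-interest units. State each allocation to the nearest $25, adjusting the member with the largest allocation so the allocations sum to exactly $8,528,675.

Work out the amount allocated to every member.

Kowalski: $639,300; Tam: $1,774,675; Orozco: $1,017,750; Petrov: $1,850,375; Okafor: $1,320,525; Bergstrom: $1,926,050

Equal tier: $2,473,350 ÷ 6 = $412,225 apiece.
Remainder $6,055,325 by profit-interest units (total 80): Kowalski 227,074.69 → $227,075; Tam 1,362,448.12 → $1,362,450; Orozco 605,532.50 → $605,525; Petrov 1,438,139.69 → $1,438,150; Okafor 908,298.75 → $908,300; Bergstrom 1,513,831.25 → $1,513,825.
Totals: Kowalski $412,225 + $227,075 = $639,300; Tam $412,225 + $1,362,450 = $1,774,675; Orozco $412,225 + $605,525 = $1,017,750; Petrov $412,225 + $1,438,150 = $1,850,375; Okafor $412,225 + $908,300 = $1,320,525; Bergstrom $412,225 + $1,513,825 = $1,926,050.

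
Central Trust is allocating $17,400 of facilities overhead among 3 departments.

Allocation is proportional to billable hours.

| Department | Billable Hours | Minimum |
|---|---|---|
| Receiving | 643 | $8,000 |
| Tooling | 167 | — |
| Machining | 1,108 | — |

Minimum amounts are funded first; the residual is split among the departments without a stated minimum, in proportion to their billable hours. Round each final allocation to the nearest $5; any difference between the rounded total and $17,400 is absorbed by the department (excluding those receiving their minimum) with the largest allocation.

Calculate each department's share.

Receiving: $8,000 · Tooling: $1,230 · Machining: $8,170

Fund the minimums — Receiving $8,000. Balance $9,400.
Balance split over remaining billable hours 1,275: Tooling 1,231.22 → $1,230; Machining 8,168.78 → $8,170.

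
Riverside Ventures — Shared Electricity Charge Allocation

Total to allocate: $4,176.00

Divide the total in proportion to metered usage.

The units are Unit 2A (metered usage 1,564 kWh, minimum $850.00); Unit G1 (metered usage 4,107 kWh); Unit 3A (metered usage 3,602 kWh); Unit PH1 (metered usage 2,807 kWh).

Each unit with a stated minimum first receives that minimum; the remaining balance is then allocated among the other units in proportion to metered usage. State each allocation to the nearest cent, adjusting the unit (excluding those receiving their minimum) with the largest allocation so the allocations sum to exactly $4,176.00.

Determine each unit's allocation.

Minimums first: Unit 2A $850.00. Balance $3,326.00.
Balance split over remaining metered usage 10,516: Unit G1 1,298.9618 → $1,298.96; Unit 3A 1,139.2404 → $1,139.24; Unit PH1 887.7978 → $887.80.

Unit 2A: $850.00 · Unit G1: $1,298.96 · Unit 3A: $1,139.24 · Unit PH1: $887.80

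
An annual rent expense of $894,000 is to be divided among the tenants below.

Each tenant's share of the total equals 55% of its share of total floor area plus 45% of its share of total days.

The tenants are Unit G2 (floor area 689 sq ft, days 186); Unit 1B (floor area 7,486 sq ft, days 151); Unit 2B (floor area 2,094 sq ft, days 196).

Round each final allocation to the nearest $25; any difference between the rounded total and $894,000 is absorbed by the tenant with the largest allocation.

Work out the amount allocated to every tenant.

Floor area total 10,269; days total 533.
Blended shares (55% floor area + 45% days): Unit G2 0.1939; Unit 1B 0.5284; Unit 2B 0.2776.
Pro-rata amounts: Unit G2 173,380.55; Unit 1B 472,416.88; Unit 2B 248,202.57.
Rounded to nearest $25: Unit G2 $173,375; Unit 1B $472,425; Unit 2B $248,200. Sum = $894,000.
No rounding difference to absorb.

Unit G2: $173,375 · Unit 1B: $472,425 · Unit 2B: $248,200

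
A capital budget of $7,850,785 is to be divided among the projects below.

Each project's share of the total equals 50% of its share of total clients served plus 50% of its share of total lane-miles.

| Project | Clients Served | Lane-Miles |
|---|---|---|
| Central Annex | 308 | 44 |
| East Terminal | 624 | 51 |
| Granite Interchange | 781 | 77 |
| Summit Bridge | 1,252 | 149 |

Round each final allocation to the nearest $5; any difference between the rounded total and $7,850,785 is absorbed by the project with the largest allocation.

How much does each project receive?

Totals — clients served 2,965, lane-miles 321.
Blended shares (50% clients served + 50% lane-miles): Central Annex 0.1205; East Terminal 0.1847; Granite Interchange 0.2516; Summit Bridge 0.4432.
Raw shares: Central Annex 945,824.24; East Terminal 1,449,780.19; Granite Interchange 1,975,578.59; Summit Bridge 3,479,601.97.
After rounding ($5): Central Annex $945,825; East Terminal $1,449,780; Granite Interchange $1,975,580; Summit Bridge $3,479,600. Sum = $7,850,785.
No rounding difference to absorb.

Central Annex: $945,825 | East Terminal: $1,449,780 | Granite Interchange: $1,975,580 | Summit Bridge: $3,479,600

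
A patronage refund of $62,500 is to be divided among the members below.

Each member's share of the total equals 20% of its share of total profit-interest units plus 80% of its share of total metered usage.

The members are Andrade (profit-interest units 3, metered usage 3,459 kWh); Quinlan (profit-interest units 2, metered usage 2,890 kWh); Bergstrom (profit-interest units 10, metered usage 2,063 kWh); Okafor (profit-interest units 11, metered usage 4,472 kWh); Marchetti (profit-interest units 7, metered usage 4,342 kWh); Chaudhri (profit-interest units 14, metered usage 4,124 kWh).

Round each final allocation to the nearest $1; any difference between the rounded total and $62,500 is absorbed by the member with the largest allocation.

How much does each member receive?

Andrade: $8,899 · Quinlan: $7,300 · Bergstrom: $7,491 · Okafor: $13,399 · Marchetti: $12,030 · Chaudhri: $13,381

Profit-interest units total 47; metered usage total 21,350.
Combined weights (20% profit-interest units + 80% metered usage): Andrade 0.1424; Quinlan 0.1168; Bergstrom 0.1199; Okafor 0.2144; Marchetti 0.1925; Chaudhri 0.2141.
Proportional shares: Andrade 8,898.57; Quinlan 7,300.06; Bergstrom 7,490.96; Okafor 13,398.60; Marchetti 12,030.32; Chaudhri 13,381.48.
Rounded to nearest $1: Andrade $8,899; Quinlan $7,300; Bergstrom $7,491; Okafor $13,399; Marchetti $12,030; Chaudhri $13,381. Sum = $62,500.
No rounding difference to absorb.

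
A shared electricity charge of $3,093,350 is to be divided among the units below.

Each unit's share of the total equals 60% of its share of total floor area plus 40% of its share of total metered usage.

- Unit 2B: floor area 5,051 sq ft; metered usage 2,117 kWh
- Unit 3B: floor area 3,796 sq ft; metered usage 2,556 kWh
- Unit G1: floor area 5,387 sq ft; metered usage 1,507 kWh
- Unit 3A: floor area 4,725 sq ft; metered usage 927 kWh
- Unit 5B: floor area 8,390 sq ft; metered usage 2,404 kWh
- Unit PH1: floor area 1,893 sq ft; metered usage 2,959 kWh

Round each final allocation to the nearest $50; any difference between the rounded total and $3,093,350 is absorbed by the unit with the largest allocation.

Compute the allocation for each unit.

Unit 2B: $530,650 | Unit 3B: $494,550 | Unit G1: $491,450 | Unit 3A: $391,900 | Unit 5B: $771,050 | Unit PH1: $413,750

Totals — floor area 29,242, metered usage 12,470.
Blended shares (60% floor area + 40% metered usage): Unit 2B 0.1715; Unit 3B 0.1599; Unit G1 0.1589; Unit 3A 0.1267; Unit 5B 0.2493; Unit PH1 0.1338.
Proportional shares: Unit 2B 530,650.52; Unit 3B 494,554.72; Unit G1 491,449.21; Unit 3A 391,880.91; Unit 5B 771,056.83; Unit PH1 413,757.81.
At nearest $50: Unit 2B $530,650; Unit 3B $494,550; Unit G1 $491,450; Unit 3A $391,900; Unit 5B $771,050; Unit PH1 $413,750. Sum = $3,093,350.
No rounding difference to absorb.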